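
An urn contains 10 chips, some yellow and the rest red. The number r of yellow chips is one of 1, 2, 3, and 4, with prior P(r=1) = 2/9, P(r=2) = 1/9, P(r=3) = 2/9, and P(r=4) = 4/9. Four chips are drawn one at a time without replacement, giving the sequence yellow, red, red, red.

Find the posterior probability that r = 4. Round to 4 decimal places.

0.3951

Compute the likelihood of the observed sequence for each case: P(data | r = 1) = (1/10)(9/9)(8/8)(7/7) = 1/10; P(data | r = 2) = (2/10)(8/9)(7/8)(6/7) = 2/15; P(data | r = 3) = (3/10)(7/9)(6/8)(5/7) = 1/8; P(data | r = 4) = (4/10)(6/9)(5/8)(4/7) = 2/21.
Multiplying each by its prior: 2/9 · 1/10 = 1/45, 1/9 · 2/15 = 2/135, 2/9 · 1/8 = 1/36, 4/9 · 2/21 = 8/189; summing to 3/28.
So P(r = 4 | data) = (8/189) / (3/28) = 32/81.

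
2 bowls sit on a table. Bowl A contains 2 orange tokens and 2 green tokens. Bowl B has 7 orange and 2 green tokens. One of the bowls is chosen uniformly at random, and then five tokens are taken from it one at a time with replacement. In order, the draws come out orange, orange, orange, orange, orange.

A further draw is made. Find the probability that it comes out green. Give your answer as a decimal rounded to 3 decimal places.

Under each hypothesis, the probability of the observed sequence is: P(data | bowl A) = (2/4)(2/4)(2/4)(2/4)(2/4) = 0.03125; P(data | bowl B) = (7/9)(7/9)(7/9)(7/9)(7/9) = 0.28463.
Weighting by the prior gives 1/2 · 0.03125 = 0.015625, 1/2 · 0.28463 = 0.14231; these sum to 0.15794.
Dividing through by the total gives posterior P(bowl A | data) = 0.098931, P(bowl B | data) = 0.90107.
So P(green next | data) = Σ P(green next | H) P(H | data) = (1/2)(0.098931) + (2/9)(0.90107) = 0.2497.

0.250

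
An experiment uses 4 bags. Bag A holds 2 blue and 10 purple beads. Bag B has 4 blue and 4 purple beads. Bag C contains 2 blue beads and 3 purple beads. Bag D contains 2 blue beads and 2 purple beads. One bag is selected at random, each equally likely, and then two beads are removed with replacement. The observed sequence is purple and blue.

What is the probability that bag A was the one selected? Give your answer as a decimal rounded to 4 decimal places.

For each hypothesis, P(data | H) works out to: P(data | bag A) = (10/12)(2/12) = 0.13889; P(data | bag B) = (4/8)(4/8) = 0.25; P(data | bag C) = (3/5)(2/5) = 0.24; P(data | bag D) = (2/4)(2/4) = 0.25.
The prior-weighted likelihoods are 1/4 · 0.13889 = 0.034722, 1/4 · 0.25 = 0.0625, 1/4 · 0.24 = 0.06, 1/4 · 0.25 = 0.0625; these sum to 0.21972.
Hence P(bag A | data) = (0.034722) / (0.21972) = 0.15803.

0.1580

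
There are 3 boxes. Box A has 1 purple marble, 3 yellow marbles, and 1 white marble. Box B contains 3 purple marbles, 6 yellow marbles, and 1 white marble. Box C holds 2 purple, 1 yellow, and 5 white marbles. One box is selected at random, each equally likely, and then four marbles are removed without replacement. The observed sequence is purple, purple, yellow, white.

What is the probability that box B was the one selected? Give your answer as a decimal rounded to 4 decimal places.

Under each hypothesis, the probability of the observed sequence is: P(data | box A) = (1/5)(0/4) = 0; P(data | box B) = (3/10)(2/9)(6/8)(1/7) = 0.0071429; P(data | box C) = (2/8)(1/7)(1/6)(5/5) = 0.0059524.
The prior-weighted likelihoods are 1/3 · 0 = 0, 1/3 · 0.0071429 = 0.002381, 1/3 · 0.0059524 = 0.0019841; these sum to 0.0043651.
Therefore the posterior P(box B | data) = (0.002381) / (0.0043651) = 0.54545.

0.5455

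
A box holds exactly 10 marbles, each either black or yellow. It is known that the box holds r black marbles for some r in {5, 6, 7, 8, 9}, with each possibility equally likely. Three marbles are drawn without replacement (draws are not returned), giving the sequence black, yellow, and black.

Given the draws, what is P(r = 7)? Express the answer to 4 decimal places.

0.2377

For each hypothesis, P(data | H) works out to: P(data | r = 5) = (5/10)(5/9)(4/8) = 5/36; P(data | r = 6) = (6/10)(4/9)(5/8) = 1/6; P(data | r = 7) = (7/10)(3/9)(6/8) = 7/40; P(data | r = 8) = (8/10)(2/9)(7/8) = 7/45; P(data | r = 9) = (9/10)(1/9)(8/8) = 1/10.
The prior-weighted likelihoods are 1/5 · 5/36 = 1/36, 1/5 · 1/6 = 1/30, 1/5 · 7/40 = 7/200, 1/5 · 7/45 = 7/225, 1/5 · 1/10 = 1/50; summing to 53/360.
Hence P(r = 7 | data) = (7/200) / (53/360) = 63/265.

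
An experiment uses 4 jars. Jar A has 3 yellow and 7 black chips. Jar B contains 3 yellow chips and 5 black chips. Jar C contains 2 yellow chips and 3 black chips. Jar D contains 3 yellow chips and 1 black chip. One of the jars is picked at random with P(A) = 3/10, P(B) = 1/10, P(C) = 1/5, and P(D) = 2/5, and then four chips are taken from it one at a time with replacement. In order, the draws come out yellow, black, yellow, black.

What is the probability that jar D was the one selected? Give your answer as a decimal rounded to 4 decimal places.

Compute the likelihood of the observed sequence for each case: P(data | jar A) = (3/10)(7/10)(3/10)(7/10) = 0.0441; P(data | jar B) = (3/8)(5/8)(3/8)(5/8) = 0.054932; P(data | jar C) = (2/5)(3/5)(2/5)(3/5) = 0.0576; P(data | jar D) = (3/4)(1/4)(3/4)(1/4) = 0.035156.
Weighting by the prior gives 3/10 · 0.0441 = 0.01323, 1/10 · 0.054932 = 0.0054932, 1/5 · 0.0576 = 0.01152, 2/5 · 0.035156 = 0.014063; with total 0.044306.
Therefore the posterior P(jar D | data) = (0.014063) / (0.044306) = 0.3174.

0.3174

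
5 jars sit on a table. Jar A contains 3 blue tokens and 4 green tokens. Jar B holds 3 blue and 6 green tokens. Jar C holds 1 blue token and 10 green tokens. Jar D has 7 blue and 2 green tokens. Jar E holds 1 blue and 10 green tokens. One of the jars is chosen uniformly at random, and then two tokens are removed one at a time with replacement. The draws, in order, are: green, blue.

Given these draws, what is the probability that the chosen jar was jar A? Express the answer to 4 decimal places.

Compute the likelihood of the observed sequence for each case: P(data | jar A) = (4/7)(3/7) = 0.2449; P(data | jar B) = (6/9)(3/9) = 0.22222; P(data | jar C) = (10/11)(1/11) = 0.082645; P(data | jar D) = (2/9)(7/9) = 0.17284; P(data | jar E) = (10/11)(1/11) = 0.082645.
Weighting by the prior gives 1/5 · 0.2449 = 0.04898, 1/5 · 0.22222 = 0.044444, 1/5 · 0.082645 = 0.016529, 1/5 · 0.17284 = 0.034568, 1/5 · 0.082645 = 0.016529; with total 0.16105.
Hence P(jar A | data) = (0.04898) / (0.16105) = 0.30413.

0.3041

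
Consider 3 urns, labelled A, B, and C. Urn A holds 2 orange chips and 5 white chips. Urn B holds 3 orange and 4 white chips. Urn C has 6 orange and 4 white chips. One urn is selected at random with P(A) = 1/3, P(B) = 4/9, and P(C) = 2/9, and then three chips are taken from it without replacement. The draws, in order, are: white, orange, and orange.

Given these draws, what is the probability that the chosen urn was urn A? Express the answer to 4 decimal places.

Compute the likelihood of the observed sequence for each case: P(data | urn A) = (5/7)(2/6)(1/5) = 1/21; P(data | urn B) = (4/7)(3/6)(2/5) = 4/35; P(data | urn C) = (4/10)(6/9)(5/8) = 1/6.
Weighting by the prior gives 1/3 · 1/21 = 1/63, 4/9 · 4/35 = 16/315, 2/9 · 1/6 = 1/27; with total 14/135.
So P(urn A | data) = (1/63) / (14/135) = 15/98.

0.1531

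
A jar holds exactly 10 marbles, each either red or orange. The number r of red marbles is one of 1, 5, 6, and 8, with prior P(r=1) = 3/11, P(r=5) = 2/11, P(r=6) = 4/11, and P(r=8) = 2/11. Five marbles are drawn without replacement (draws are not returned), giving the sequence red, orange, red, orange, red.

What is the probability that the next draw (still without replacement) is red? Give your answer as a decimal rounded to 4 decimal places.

Under each hypothesis, the probability of the observed sequence is: P(data | r = 1) = (1/10)(9/9)(0/8) = 0; P(data | r = 5) = (5/10)(5/9)(4/8)(4/7)(3/6) = 5/126; P(data | r = 6) = (6/10)(4/9)(5/8)(3/7)(4/6) = 1/21; P(data | r = 8) = (8/10)(2/9)(7/8)(1/7)(6/6) = 1/45.
The prior-weighted likelihoods are 3/11 · 0 = 0, 2/11 · 5/126 = 5/693, 4/11 · 1/21 = 4/231, 2/11 · 1/45 = 2/495; with total 1/35.
Normalising, the posterior is P(r = 1 | data) = 0, P(r = 5 | data) = 25/99, P(r = 6 | data) = 20/33, P(r = 8 | data) = 14/99.
So P(red next | data) = Σ P(red next | H) P(H | data) = (2/5)(25/99) + (3/5)(20/33) + (1)(14/99) = 20/33.

0.6061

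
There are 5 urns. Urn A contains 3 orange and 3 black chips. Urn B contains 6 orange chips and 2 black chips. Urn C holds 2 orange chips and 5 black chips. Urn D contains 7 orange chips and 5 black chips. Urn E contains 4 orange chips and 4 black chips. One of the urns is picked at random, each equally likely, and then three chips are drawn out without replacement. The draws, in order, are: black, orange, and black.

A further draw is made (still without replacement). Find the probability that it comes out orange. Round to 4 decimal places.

Under each hypothesis, the probability of the observed sequence is: P(data | urn A) = (3/6)(3/5)(2/4) = 0.15; P(data | urn B) = (2/8)(6/7)(1/6) = 0.035714; P(data | urn C) = (5/7)(2/6)(4/5) = 0.19048; P(data | urn D) = (5/12)(7/11)(4/10) = 0.10606; P(data | urn E) = (4/8)(4/7)(3/6) = 0.14286.
Multiplying each by its prior: 1/5 · 0.15 = 0.03, 1/5 · 0.035714 = 0.0071429, 1/5 · 0.19048 = 0.038095, 1/5 · 0.10606 = 0.021212, 1/5 · 0.14286 = 0.028571; summing to 0.12502.
Normalising, the posterior is P(urn A | data) = 0.23996, P(urn B | data) = 0.057133, P(urn C | data) = 0.30471, P(urn D | data) = 0.16967, P(urn E | data) = 0.22853.
The predictive probability is P(orange next | data) = (2/3)(0.23996) + (1)(0.057133) + (1/4)(0.30471) + (2/3)(0.16967) + (3/5)(0.22853) = 0.54351.

0.5435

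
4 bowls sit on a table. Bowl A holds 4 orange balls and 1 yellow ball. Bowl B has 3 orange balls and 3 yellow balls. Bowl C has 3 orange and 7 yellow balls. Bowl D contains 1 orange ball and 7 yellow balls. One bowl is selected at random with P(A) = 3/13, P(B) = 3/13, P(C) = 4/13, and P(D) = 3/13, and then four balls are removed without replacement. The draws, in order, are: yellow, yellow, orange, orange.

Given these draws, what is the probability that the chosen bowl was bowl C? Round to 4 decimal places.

For each hypothesis, P(data | H) works out to: P(data | bowl A) = (1/5)(0/4) = 0; P(data | bowl B) = (3/6)(2/5)(3/4)(2/3) = 1/10; P(data | bowl C) = (7/10)(6/9)(3/8)(2/7) = 1/20; P(data | bowl D) = (7/8)(6/7)(1/6)(0/5) = 0.
Weighting by the prior gives 3/13 · 0 = 0, 3/13 · 1/10 = 3/130, 4/13 · 1/20 = 1/65, 3/13 · 0 = 0; with total 1/26.
Therefore the posterior P(bowl C | data) = (1/65) / (1/26) = 2/5.

0.4000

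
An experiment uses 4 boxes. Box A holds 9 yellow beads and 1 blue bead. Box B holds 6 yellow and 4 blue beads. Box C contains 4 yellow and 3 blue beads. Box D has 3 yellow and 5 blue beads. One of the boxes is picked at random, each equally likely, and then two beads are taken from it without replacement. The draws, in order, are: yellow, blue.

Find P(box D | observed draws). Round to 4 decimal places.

Compute the likelihood of the observed sequence for each case: P(data | box A) = (9/10)(1/9) = 0.1; P(data | box B) = (6/10)(4/9) = 0.26667; P(data | box C) = (4/7)(3/6) = 0.28571; P(data | box D) = (3/8)(5/7) = 0.26786.
Multiplying each by its prior: 1/4 · 0.1 = 0.025, 1/4 · 0.26667 = 0.066667, 1/4 · 0.28571 = 0.071429, 1/4 · 0.26786 = 0.066964; summing to 0.23006.
By Bayes' rule, P(box D | data) = (0.066964) / (0.23006) = 0.29107.

0.2911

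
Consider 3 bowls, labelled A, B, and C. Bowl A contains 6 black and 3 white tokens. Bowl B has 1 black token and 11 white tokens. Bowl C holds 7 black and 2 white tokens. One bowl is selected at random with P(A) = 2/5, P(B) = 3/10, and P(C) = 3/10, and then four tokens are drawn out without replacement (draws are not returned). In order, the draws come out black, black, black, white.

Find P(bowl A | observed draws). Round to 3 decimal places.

0.533

Under each hypothesis, the probability of the observed sequence is: P(data | bowl A) = (6/9)(5/8)(4/7)(3/6) = 5/42; P(data | bowl B) = (1/12)(0/11) = 0; P(data | bowl C) = (7/9)(6/8)(5/7)(2/6) = 5/36.
Multiplying each by its prior: 2/5 · 5/42 = 1/21, 3/10 · 0 = 0, 3/10 · 5/36 = 1/24; with total 5/56.
So P(bowl A | data) = (1/21) / (5/56) = 8/15.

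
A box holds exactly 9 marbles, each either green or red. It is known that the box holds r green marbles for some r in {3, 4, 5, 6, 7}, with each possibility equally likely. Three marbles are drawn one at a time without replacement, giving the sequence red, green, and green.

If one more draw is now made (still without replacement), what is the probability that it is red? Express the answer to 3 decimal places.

Under each hypothesis, the probability of the observed sequence is: P(data | r = 3) = (6/9)(3/8)(2/7) = 1/14; P(data | r = 4) = (5/9)(4/8)(3/7) = 5/42; P(data | r = 5) = (4/9)(5/8)(4/7) = 10/63; P(data | r = 6) = (3/9)(6/8)(5/7) = 5/28; P(data | r = 7) = (2/9)(7/8)(6/7) = 1/6.
The prior-weighted likelihoods are 1/5 · 1/14 = 1/70, 1/5 · 5/42 = 1/42, 1/5 · 10/63 = 2/63, 1/5 · 5/28 = 1/28, 1/5 · 1/6 = 1/30; these sum to 5/36.
Normalising, the posterior is P(r = 3 | data) = 18/175, P(r = 4 | data) = 6/35, P(r = 5 | data) = 8/35, P(r = 6 | data) = 9/35, P(r = 7 | data) = 6/25.
Averaging over the posterior, P(red next | data) = (5/6)(18/175) + (2/3)(6/35) + (1/2)(8/35) + (1/3)(9/35) + (1/6)(6/25) = 11/25.

0.440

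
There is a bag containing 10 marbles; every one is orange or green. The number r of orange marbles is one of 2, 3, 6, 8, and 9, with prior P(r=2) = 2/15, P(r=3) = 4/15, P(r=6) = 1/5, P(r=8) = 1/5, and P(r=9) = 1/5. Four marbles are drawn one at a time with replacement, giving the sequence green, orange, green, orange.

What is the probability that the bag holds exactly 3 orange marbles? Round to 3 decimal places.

The likelihood of the observed sequence under each hypothesis: P(data | r = 2) = (8/10)(2/10)(8/10)(2/10) = 0.0256; P(data | r = 3) = (7/10)(3/10)(7/10)(3/10) = 0.0441; P(data | r = 6) = (4/10)(6/10)(4/10)(6/10) = 0.0576; P(data | r = 8) = (2/10)(8/10)(2/10)(8/10) = 0.0256; P(data | r = 9) = (1/10)(9/10)(1/10)(9/10) = 0.0081.
Weighting by the prior gives 2/15 · 0.0256 = 0.0034133, 4/15 · 0.0441 = 0.01176, 1/5 · 0.0576 = 0.01152, 1/5 · 0.0256 = 0.00512, 1/5 · 0.0081 = 0.00162; summing to 0.033433.
So P(r = 3 | data) = (0.01176) / (0.033433) = 0.35174.

0.352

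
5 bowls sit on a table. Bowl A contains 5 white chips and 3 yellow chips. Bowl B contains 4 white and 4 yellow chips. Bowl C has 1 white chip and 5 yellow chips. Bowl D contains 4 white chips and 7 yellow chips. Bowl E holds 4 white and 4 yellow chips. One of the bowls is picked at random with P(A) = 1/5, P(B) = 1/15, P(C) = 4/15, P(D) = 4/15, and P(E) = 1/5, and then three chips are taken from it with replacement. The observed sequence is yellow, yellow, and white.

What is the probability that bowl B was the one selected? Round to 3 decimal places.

0.069

Under each hypothesis, the probability of the observed sequence is: P(data | bowl A) = (3/8)(3/8)(5/8) = 0.087891; P(data | bowl B) = (4/8)(4/8)(4/8) = 0.125; P(data | bowl C) = (5/6)(5/6)(1/6) = 0.11574; P(data | bowl D) = (7/11)(7/11)(4/11) = 0.14726; P(data | bowl E) = (4/8)(4/8)(4/8) = 0.125.
Multiplying each by its prior: 1/5 · 0.087891 = 0.017578, 1/15 · 0.125 = 0.0083333, 4/15 · 0.11574 = 0.030864, 4/15 · 0.14726 = 0.039269, 1/5 · 0.125 = 0.025; these sum to 0.12104.
Hence P(bowl B | data) = (0.0083333) / (0.12104) = 0.068845.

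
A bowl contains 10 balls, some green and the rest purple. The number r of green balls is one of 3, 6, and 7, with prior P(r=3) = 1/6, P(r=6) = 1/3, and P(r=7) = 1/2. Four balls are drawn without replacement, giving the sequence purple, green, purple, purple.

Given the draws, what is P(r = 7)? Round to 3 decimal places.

0.121

The likelihood of the observed sequence under each hypothesis: P(data | r = 3) = (7/10)(3/9)(6/8)(5/7) = 1/8; P(data | r = 6) = (4/10)(6/9)(3/8)(2/7) = 1/35; P(data | r = 7) = (3/10)(7/9)(2/8)(1/7) = 1/120.
Weighting by the prior gives 1/6 · 1/8 = 1/48, 1/3 · 1/35 = 1/105, 1/2 · 1/120 = 1/240; these sum to 29/840.
Therefore the posterior P(r = 7 | data) = (1/240) / (29/840) = 7/58.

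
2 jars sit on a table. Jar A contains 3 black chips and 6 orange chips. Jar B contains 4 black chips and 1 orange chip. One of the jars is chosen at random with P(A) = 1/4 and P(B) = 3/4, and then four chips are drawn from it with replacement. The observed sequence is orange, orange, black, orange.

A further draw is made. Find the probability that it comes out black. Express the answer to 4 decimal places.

0.4093

Under each hypothesis, the probability of the observed sequence is: P(data | jar A) = (6/9)(6/9)(3/9)(6/9) = 0.098765; P(data | jar B) = (1/5)(1/5)(4/5)(1/5) = 0.0064.
Multiplying each by its prior: 1/4 · 0.098765 = 0.024691, 3/4 · 0.0064 = 0.0048; with total 0.029491.
Dividing through by the total gives posterior P(jar A | data) = 0.83724, P(jar B | data) = 0.16276.
The predictive probability is P(black next | data) = (1/3)(0.83724) + (4/5)(0.16276) = 0.40929.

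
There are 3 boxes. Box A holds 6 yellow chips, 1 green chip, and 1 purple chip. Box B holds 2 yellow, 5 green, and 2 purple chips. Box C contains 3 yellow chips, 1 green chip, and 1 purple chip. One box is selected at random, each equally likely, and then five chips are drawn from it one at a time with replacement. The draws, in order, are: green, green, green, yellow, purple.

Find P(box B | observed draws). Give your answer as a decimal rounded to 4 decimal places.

0.8811

For each hypothesis, P(data | H) works out to: P(data | box A) = (1/8)(1/8)(1/8)(6/8)(1/8) = 0.00018311; P(data | box B) = (5/9)(5/9)(5/9)(2/9)(2/9) = 0.0084675; P(data | box C) = (1/5)(1/5)(1/5)(3/5)(1/5) = 0.00096.
The prior-weighted likelihoods are 1/3 · 0.00018311 = 6.1035e-05, 1/3 · 0.0084675 = 0.0028225, 1/3 · 0.00096 = 0.00032; summing to 0.0032035.
By Bayes' rule, P(box B | data) = (0.0028225) / (0.0032035) = 0.88106.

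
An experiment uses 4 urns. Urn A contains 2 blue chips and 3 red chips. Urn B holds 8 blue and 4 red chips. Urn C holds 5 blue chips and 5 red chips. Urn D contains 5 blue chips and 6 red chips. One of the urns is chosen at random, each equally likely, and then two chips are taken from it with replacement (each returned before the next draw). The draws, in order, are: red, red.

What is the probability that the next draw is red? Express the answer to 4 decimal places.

The likelihood of the observed sequence under each hypothesis: P(data | urn A) = (3/5)(3/5) = 0.36; P(data | urn B) = (4/12)(4/12) = 0.11111; P(data | urn C) = (5/10)(5/10) = 0.25; P(data | urn D) = (6/11)(6/11) = 0.29752.
Weighting by the prior gives 1/4 · 0.36 = 0.09, 1/4 · 0.11111 = 0.027778, 1/4 · 0.25 = 0.0625, 1/4 · 0.29752 = 0.07438; these sum to 0.25466.
The posterior is then P(urn A | data) = 0.35342, P(urn B | data) = 0.10908, P(urn C | data) = 0.24543, P(urn D | data) = 0.29208.
So P(red next | data) = Σ P(red next | H) P(H | data) = (3/5)(0.35342) + (1/3)(0.10908) + (1/2)(0.24543) + (6/11)(0.29208) = 0.53044.

0.5304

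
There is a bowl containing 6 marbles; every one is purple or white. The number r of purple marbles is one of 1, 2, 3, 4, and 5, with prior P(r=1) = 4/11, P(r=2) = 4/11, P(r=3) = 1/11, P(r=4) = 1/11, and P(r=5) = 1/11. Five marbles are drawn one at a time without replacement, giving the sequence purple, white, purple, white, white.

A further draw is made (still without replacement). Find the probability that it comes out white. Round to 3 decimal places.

0.842

Under each hypothesis, the probability of the observed sequence is: P(data | r = 1) = (1/6)(5/5)(0/4) = 0; P(data | r = 2) = (2/6)(4/5)(1/4)(3/3)(2/2) = 1/15; P(data | r = 3) = (3/6)(3/5)(2/4)(2/3)(1/2) = 1/20; P(data | r = 4) = (4/6)(2/5)(3/4)(1/3)(0/2) = 0; P(data | r = 5) = (5/6)(1/5)(4/4)(0/3) = 0.
The prior-weighted likelihoods are 4/11 · 0 = 0, 4/11 · 1/15 = 4/165, 1/11 · 1/20 = 1/220, 1/11 · 0 = 0, 1/11 · 0 = 0; summing to 19/660.
Dividing through by the total gives posterior P(r = 1 | data) = 0, P(r = 2 | data) = 16/19, P(r = 3 | data) = 3/19, P(r = 4 | data) = 0, P(r = 5 | data) = 0.
Averaging over the posterior, P(white next | data) = (1)(16/19) + (0)(3/19) = 16/19.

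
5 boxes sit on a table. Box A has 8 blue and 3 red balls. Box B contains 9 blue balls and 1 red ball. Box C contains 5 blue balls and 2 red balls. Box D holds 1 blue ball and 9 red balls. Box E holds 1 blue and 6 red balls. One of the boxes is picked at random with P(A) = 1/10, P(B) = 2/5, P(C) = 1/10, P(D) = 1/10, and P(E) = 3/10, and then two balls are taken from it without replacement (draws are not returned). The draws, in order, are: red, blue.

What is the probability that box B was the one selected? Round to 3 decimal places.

0.289

For each hypothesis, P(data | H) works out to: P(data | box A) = (3/11)(8/10) = 0.21818; P(data | box B) = (1/10)(9/9) = 0.1; P(data | box C) = (2/7)(5/6) = 0.2381; P(data | box D) = (9/10)(1/9) = 0.1; P(data | box E) = (6/7)(1/6) = 0.14286.
Weighting by the prior gives 1/10 · 0.21818 = 0.021818, 2/5 · 0.1 = 0.04, 1/10 · 0.2381 = 0.02381, 1/10 · 0.1 = 0.01, 3/10 · 0.14286 = 0.042857; these sum to 0.13848.
Hence P(box B | data) = (0.04) / (0.13848) = 0.28884.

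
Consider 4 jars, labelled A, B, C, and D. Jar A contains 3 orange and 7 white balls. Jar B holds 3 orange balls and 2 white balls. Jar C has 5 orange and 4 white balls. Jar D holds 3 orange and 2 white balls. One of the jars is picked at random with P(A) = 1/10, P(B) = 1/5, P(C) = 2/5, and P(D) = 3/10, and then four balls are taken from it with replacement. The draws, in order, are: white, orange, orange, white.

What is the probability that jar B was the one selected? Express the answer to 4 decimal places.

Compute the likelihood of the observed sequence for each case: P(data | jar A) = (7/10)(3/10)(3/10)(7/10) = 0.0441; P(data | jar B) = (2/5)(3/5)(3/5)(2/5) = 0.0576; P(data | jar C) = (4/9)(5/9)(5/9)(4/9) = 0.060966; P(data | jar D) = (2/5)(3/5)(3/5)(2/5) = 0.0576.
Weighting by the prior gives 1/10 · 0.0441 = 0.00441, 1/5 · 0.0576 = 0.01152, 2/5 · 0.060966 = 0.024387, 3/10 · 0.0576 = 0.01728; these sum to 0.057597.
So P(jar B | data) = (0.01152) / (0.057597) = 0.20001.

0.2000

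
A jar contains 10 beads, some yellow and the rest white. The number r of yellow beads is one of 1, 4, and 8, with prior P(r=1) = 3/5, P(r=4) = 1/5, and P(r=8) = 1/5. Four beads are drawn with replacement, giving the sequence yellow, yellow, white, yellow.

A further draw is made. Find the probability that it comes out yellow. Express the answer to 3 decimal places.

The likelihood of the observed sequence under each hypothesis: P(data | r = 1) = (1/10)(1/10)(9/10)(1/10) = 0.0009; P(data | r = 4) = (4/10)(4/10)(6/10)(4/10) = 0.0384; P(data | r = 8) = (8/10)(8/10)(2/10)(8/10) = 0.1024.
The prior-weighted likelihoods are 3/5 · 0.0009 = 0.00054, 1/5 · 0.0384 = 0.00768, 1/5 · 0.1024 = 0.02048; these sum to 0.0287.
Normalising, the posterior is P(r = 1 | data) = 0.018815, P(r = 4 | data) = 0.2676, P(r = 8 | data) = 0.71359.
So P(yellow next | data) = Σ P(yellow next | H) P(H | data) = (1/10)(0.018815) + (2/5)(0.2676) + (4/5)(0.71359) = 0.67979.

0.680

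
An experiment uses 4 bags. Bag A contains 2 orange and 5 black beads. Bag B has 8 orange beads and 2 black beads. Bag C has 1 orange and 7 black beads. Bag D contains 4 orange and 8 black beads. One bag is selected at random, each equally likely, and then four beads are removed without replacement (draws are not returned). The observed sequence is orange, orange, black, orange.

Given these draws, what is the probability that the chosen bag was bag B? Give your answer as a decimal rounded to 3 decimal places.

Under each hypothesis, the probability of the observed sequence is: P(data | bag A) = (2/7)(1/6)(5/5)(0/4) = 0; P(data | bag B) = (8/10)(7/9)(2/8)(6/7) = 2/15; P(data | bag C) = (1/8)(0/7) = 0; P(data | bag D) = (4/12)(3/11)(8/10)(2/9) = 8/495.
Weighting by the prior gives 1/4 · 0 = 0, 1/4 · 2/15 = 1/30, 1/4 · 0 = 0, 1/4 · 8/495 = 2/495; with total 37/990.
Therefore the posterior P(bag B | data) = (1/30) / (37/990) = 33/37.

0.892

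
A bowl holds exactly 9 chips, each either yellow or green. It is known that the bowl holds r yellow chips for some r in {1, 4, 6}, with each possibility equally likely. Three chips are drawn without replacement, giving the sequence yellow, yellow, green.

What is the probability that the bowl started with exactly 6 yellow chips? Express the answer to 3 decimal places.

0.600

The likelihood of the observed sequence under each hypothesis: P(data | r = 1) = (1/9)(0/8) = 0; P(data | r = 4) = (4/9)(3/8)(5/7) = 5/42; P(data | r = 6) = (6/9)(5/8)(3/7) = 5/28.
Multiplying each by its prior: 1/3 · 0 = 0, 1/3 · 5/42 = 5/126, 1/3 · 5/28 = 5/84; with total 25/252.
By Bayes' rule, P(r = 6 | data) = (5/84) / (25/252) = 3/5.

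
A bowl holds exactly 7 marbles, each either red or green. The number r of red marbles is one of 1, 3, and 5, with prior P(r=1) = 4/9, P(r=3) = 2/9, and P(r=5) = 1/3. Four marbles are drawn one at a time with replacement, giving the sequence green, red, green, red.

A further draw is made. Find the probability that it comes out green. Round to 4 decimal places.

The likelihood of the observed sequence under each hypothesis: P(data | r = 1) = (6/7)(1/7)(6/7)(1/7) = 0.014994; P(data | r = 3) = (4/7)(3/7)(4/7)(3/7) = 0.059975; P(data | r = 5) = (2/7)(5/7)(2/7)(5/7) = 0.041649.
Multiplying each by its prior: 4/9 · 0.014994 = 0.0066639, 2/9 · 0.059975 = 0.013328, 1/3 · 0.041649 = 0.013883; these sum to 0.033875.
Dividing through by the total gives posterior P(r = 1 | data) = 0.19672, P(r = 3 | data) = 0.39344, P(r = 5 | data) = 0.40984.
The predictive probability is P(green next | data) = (6/7)(0.19672) + (4/7)(0.39344) + (2/7)(0.40984) = 0.51054.

0.5105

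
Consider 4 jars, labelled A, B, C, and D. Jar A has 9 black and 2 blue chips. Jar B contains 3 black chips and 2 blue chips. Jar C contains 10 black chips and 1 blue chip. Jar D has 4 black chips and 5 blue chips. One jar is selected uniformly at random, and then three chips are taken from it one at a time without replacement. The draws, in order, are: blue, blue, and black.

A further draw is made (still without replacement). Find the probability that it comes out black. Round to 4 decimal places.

0.7134

Compute the likelihood of the observed sequence for each case: P(data | jar A) = (2/11)(1/10)(9/9) = 0.018182; P(data | jar B) = (2/5)(1/4)(3/3) = 0.1; P(data | jar C) = (1/11)(0/10) = 0; P(data | jar D) = (5/9)(4/8)(4/7) = 0.15873.
Multiplying each by its prior: 1/4 · 0.018182 = 0.0045455, 1/4 · 0.1 = 0.025, 1/4 · 0 = 0, 1/4 · 0.15873 = 0.039683; with total 0.069228.
The posterior is then P(jar A | data) = 0.065659, P(jar B | data) = 0.36113, P(jar C | data) = 0, P(jar D | data) = 0.57322.
Averaging over the posterior, P(black next | data) = (1)(0.065659) + (1)(0.36113) + (1/2)(0.57322) = 0.71339.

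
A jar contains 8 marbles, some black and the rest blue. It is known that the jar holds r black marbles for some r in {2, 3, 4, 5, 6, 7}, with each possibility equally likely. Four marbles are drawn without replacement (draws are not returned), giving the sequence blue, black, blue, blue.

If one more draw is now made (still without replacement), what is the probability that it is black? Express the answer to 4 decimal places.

0.4615

The likelihood of the observed sequence under each hypothesis: P(data | r = 2) = (6/8)(2/7)(5/6)(4/5) = 1/7; P(data | r = 3) = (5/8)(3/7)(4/6)(3/5) = 3/28; P(data | r = 4) = (4/8)(4/7)(3/6)(2/5) = 2/35; P(data | r = 5) = (3/8)(5/7)(2/6)(1/5) = 1/56; P(data | r = 6) = (2/8)(6/7)(1/6)(0/5) = 0; P(data | r = 7) = (1/8)(7/7)(0/6) = 0.
Multiplying each by its prior: 1/6 · 1/7 = 1/42, 1/6 · 3/28 = 1/56, 1/6 · 2/35 = 1/105, 1/6 · 1/56 = 1/336, 1/6 · 0 = 0, 1/6 · 0 = 0; these sum to 13/240.
Normalising, the posterior is P(r = 2 | data) = 40/91, P(r = 3 | data) = 30/91, P(r = 4 | data) = 16/91, P(r = 5 | data) = 5/91, P(r = 6 | data) = 0, P(r = 7 | data) = 0.
The predictive probability is P(black next | data) = (1/4)(40/91) + (1/2)(30/91) + (3/4)(16/91) + (1)(5/91) = 6/13.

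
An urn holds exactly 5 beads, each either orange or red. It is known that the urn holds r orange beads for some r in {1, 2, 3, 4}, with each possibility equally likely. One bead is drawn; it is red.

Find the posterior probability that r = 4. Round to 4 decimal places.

0.1000

For each hypothesis, P(data | H) works out to: P(data | r = 1) = (4/5) = 4/5; P(data | r = 2) = (3/5) = 3/5; P(data | r = 3) = (2/5) = 2/5; P(data | r = 4) = (1/5) = 1/5.
Weighting by the prior gives 1/4 · 4/5 = 1/5, 1/4 · 3/5 = 3/20, 1/4 · 2/5 = 1/10, 1/4 · 1/5 = 1/20; with total 1/2.
So P(r = 4 | data) = (1/20) / (1/2) = 1/10.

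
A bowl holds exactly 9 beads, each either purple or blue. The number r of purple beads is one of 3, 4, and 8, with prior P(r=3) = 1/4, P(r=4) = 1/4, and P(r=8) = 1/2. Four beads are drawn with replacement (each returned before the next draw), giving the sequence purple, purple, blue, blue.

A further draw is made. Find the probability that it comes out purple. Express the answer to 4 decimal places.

The likelihood of the observed sequence under each hypothesis: P(data | r = 3) = (3/9)(3/9)(6/9)(6/9) = 0.049383; P(data | r = 4) = (4/9)(4/9)(5/9)(5/9) = 0.060966; P(data | r = 8) = (8/9)(8/9)(1/9)(1/9) = 0.0097546.
Weighting by the prior gives 1/4 · 0.049383 = 0.012346, 1/4 · 0.060966 = 0.015242, 1/2 · 0.0097546 = 0.0048773; with total 0.032465.
Dividing through by the total gives posterior P(r = 3 | data) = 0.38028, P(r = 4 | data) = 0.46948, P(r = 8 | data) = 0.15023.
The predictive probability is P(purple next | data) = (1/3)(0.38028) + (4/9)(0.46948) + (8/9)(0.15023) = 0.46896.

0.4690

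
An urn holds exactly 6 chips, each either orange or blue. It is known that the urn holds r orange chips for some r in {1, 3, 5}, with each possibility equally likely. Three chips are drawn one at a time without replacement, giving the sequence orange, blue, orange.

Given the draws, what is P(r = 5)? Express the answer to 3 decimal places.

0.526

The likelihood of the observed sequence under each hypothesis: P(data | r = 1) = (1/6)(5/5)(0/4) = 0; P(data | r = 3) = (3/6)(3/5)(2/4) = 3/20; P(data | r = 5) = (5/6)(1/5)(4/4) = 1/6.
The prior-weighted likelihoods are 1/3 · 0 = 0, 1/3 · 3/20 = 1/20, 1/3 · 1/6 = 1/18; with total 19/180.
Hence P(r = 5 | data) = (1/18) / (19/180) = 10/19.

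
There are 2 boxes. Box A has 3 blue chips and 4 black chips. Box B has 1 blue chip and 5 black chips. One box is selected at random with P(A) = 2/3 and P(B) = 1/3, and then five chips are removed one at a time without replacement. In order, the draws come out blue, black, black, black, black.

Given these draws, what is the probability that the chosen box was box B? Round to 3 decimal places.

The likelihood of the observed sequence under each hypothesis: P(data | box A) = (3/7)(4/6)(3/5)(2/4)(1/3) = 1/35; P(data | box B) = (1/6)(5/5)(4/4)(3/3)(2/2) = 1/6.
The prior-weighted likelihoods are 2/3 · 1/35 = 2/105, 1/3 · 1/6 = 1/18; these sum to 47/630.
By Bayes' rule, P(box B | data) = (1/18) / (47/630) = 35/47.

0.745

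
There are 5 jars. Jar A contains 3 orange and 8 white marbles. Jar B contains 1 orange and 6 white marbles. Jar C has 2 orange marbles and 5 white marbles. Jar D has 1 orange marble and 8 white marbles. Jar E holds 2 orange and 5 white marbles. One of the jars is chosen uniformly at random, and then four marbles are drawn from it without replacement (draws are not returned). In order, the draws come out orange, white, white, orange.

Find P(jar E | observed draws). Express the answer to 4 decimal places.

Under each hypothesis, the probability of the observed sequence is: P(data | jar A) = (3/11)(8/10)(7/9)(2/8) = 0.042424; P(data | jar B) = (1/7)(6/6)(5/5)(0/4) = 0; P(data | jar C) = (2/7)(5/6)(4/5)(1/4) = 0.047619; P(data | jar D) = (1/9)(8/8)(7/7)(0/6) = 0; P(data | jar E) = (2/7)(5/6)(4/5)(1/4) = 0.047619.
The prior-weighted likelihoods are 1/5 · 0.042424 = 0.0084848, 1/5 · 0 = 0, 1/5 · 0.047619 = 0.0095238, 1/5 · 0 = 0, 1/5 · 0.047619 = 0.0095238; summing to 0.027532.
So P(jar E | data) = (0.0095238) / (0.027532) = 0.34591.

0.3459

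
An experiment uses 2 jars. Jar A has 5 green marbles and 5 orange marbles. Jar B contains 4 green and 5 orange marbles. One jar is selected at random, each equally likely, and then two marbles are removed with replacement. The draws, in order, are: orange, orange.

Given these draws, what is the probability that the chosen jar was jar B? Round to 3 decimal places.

For each hypothesis, P(data | H) works out to: P(data | jar A) = (5/10)(5/10) = 1/4; P(data | jar B) = (5/9)(5/9) = 25/81.
The prior-weighted likelihoods are 1/2 · 1/4 = 1/8, 1/2 · 25/81 = 25/162; these sum to 181/648.
By Bayes' rule, P(jar B | data) = (25/162) / (181/648) = 100/181.

0.552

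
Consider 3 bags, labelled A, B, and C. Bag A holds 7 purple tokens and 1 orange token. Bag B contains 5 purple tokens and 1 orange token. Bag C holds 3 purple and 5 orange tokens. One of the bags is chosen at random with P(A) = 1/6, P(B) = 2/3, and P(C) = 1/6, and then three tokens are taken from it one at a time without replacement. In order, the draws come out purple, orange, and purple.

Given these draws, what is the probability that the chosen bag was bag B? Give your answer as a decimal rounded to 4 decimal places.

0.7568

Under each hypothesis, the probability of the observed sequence is: P(data | bag A) = (7/8)(1/7)(6/6) = 1/8; P(data | bag B) = (5/6)(1/5)(4/4) = 1/6; P(data | bag C) = (3/8)(5/7)(2/6) = 5/56.
The prior-weighted likelihoods are 1/6 · 1/8 = 1/48, 2/3 · 1/6 = 1/9, 1/6 · 5/56 = 5/336; with total 37/252.
By Bayes' rule, P(bag B | data) = (1/9) / (37/252) = 28/37.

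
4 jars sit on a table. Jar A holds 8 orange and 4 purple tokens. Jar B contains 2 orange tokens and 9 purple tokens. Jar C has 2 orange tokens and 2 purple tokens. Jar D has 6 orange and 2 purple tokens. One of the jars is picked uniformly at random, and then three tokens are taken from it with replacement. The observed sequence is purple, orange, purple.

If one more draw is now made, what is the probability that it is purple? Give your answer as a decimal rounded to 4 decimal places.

0.5399

The likelihood of the observed sequence under each hypothesis: P(data | jar A) = (4/12)(8/12)(4/12) = 0.074074; P(data | jar B) = (9/11)(2/11)(9/11) = 0.12171; P(data | jar C) = (2/4)(2/4)(2/4) = 0.125; P(data | jar D) = (2/8)(6/8)(2/8) = 0.046875.
The prior-weighted likelihoods are 1/4 · 0.074074 = 0.018519, 1/4 · 0.12171 = 0.030428, 1/4 · 0.125 = 0.03125, 1/4 · 0.046875 = 0.011719; summing to 0.091916.
The posterior is then P(jar A | data) = 0.20147, P(jar B | data) = 0.33105, P(jar C | data) = 0.33999, P(jar D | data) = 0.12749.
The predictive probability is P(purple next | data) = (1/3)(0.20147) + (9/11)(0.33105) + (1/2)(0.33999) + (1/4)(0.12749) = 0.53988.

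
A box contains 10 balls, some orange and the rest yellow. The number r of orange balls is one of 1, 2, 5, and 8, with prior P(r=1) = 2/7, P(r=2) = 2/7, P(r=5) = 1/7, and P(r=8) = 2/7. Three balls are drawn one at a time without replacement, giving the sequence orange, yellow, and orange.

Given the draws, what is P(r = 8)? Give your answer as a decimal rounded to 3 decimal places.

The likelihood of the observed sequence under each hypothesis: P(data | r = 1) = (1/10)(9/9)(0/8) = 0; P(data | r = 2) = (2/10)(8/9)(1/8) = 0.022222; P(data | r = 5) = (5/10)(5/9)(4/8) = 0.13889; P(data | r = 8) = (8/10)(2/9)(7/8) = 0.15556.
Weighting by the prior gives 2/7 · 0 = 0, 2/7 · 0.022222 = 0.0063492, 1/7 · 0.13889 = 0.019841, 2/7 · 0.15556 = 0.044444; these sum to 0.070635.
Hence P(r = 8 | data) = (0.044444) / (0.070635) = 0.62921.

0.629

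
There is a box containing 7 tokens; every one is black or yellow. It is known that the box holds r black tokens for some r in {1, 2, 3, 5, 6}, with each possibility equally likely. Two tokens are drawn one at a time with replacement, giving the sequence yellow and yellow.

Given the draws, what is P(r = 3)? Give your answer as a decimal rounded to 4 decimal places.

0.1951

Under each hypothesis, the probability of the observed sequence is: P(data | r = 1) = (6/7)(6/7) = 36/49; P(data | r = 2) = (5/7)(5/7) = 25/49; P(data | r = 3) = (4/7)(4/7) = 16/49; P(data | r = 5) = (2/7)(2/7) = 4/49; P(data | r = 6) = (1/7)(1/7) = 1/49.
Multiplying each by its prior: 1/5 · 36/49 = 36/245, 1/5 · 25/49 = 5/49, 1/5 · 16/49 = 16/245, 1/5 · 4/49 = 4/245, 1/5 · 1/49 = 1/245; these sum to 82/245.
So P(r = 3 | data) = (16/245) / (82/245) = 8/41.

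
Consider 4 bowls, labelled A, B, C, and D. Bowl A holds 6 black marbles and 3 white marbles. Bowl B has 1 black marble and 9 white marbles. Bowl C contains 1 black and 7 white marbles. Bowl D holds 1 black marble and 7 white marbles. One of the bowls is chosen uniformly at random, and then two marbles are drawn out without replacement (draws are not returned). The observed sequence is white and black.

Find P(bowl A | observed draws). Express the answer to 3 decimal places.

0.417

The likelihood of the observed sequence under each hypothesis: P(data | bowl A) = (3/9)(6/8) = 1/4; P(data | bowl B) = (9/10)(1/9) = 1/10; P(data | bowl C) = (7/8)(1/7) = 1/8; P(data | bowl D) = (7/8)(1/7) = 1/8.
Multiplying each by its prior: 1/4 · 1/4 = 1/16, 1/4 · 1/10 = 1/40, 1/4 · 1/8 = 1/32, 1/4 · 1/8 = 1/32; summing to 3/20.
So P(bowl A | data) = (1/16) / (3/20) = 5/12.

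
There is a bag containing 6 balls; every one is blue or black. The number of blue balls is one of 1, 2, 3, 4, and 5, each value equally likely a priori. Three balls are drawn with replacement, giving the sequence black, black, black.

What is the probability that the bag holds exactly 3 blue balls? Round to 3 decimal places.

Compute the likelihood of the observed sequence for each case: P(data | r = 1) = (5/6)(5/6)(5/6) = 0.5787; P(data | r = 2) = (4/6)(4/6)(4/6) = 0.2963; P(data | r = 3) = (3/6)(3/6)(3/6) = 0.125; P(data | r = 4) = (2/6)(2/6)(2/6) = 0.037037; P(data | r = 5) = (1/6)(1/6)(1/6) = 0.0046296.
The prior-weighted likelihoods are 1/5 · 0.5787 = 0.11574, 1/5 · 0.2963 = 0.059259, 1/5 · 0.125 = 0.025, 1/5 · 0.037037 = 0.0074074, 1/5 · 0.0046296 = 0.00092593; these sum to 0.20833.
By Bayes' rule, P(r = 3 | data) = (0.025) / (0.20833) = 0.12.

0.120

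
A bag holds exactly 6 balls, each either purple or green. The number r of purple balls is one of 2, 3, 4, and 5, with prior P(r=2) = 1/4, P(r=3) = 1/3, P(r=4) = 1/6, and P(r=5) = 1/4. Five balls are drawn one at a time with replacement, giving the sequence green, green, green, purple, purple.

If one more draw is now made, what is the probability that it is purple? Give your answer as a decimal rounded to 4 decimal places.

Compute the likelihood of the observed sequence for each case: P(data | r = 2) = (4/6)(4/6)(4/6)(2/6)(2/6) = 0.032922; P(data | r = 3) = (3/6)(3/6)(3/6)(3/6)(3/6) = 0.03125; P(data | r = 4) = (2/6)(2/6)(2/6)(4/6)(4/6) = 0.016461; P(data | r = 5) = (1/6)(1/6)(1/6)(5/6)(5/6) = 0.003215.
The prior-weighted likelihoods are 1/4 · 0.032922 = 0.0082305, 1/3 · 0.03125 = 0.010417, 1/6 · 0.016461 = 0.0027435, 1/4 · 0.003215 = 0.00080376; summing to 0.022194.
The posterior is then P(r = 2 | data) = 0.37084, P(r = 3 | data) = 0.46934, P(r = 4 | data) = 0.12361, P(r = 5 | data) = 0.036214.
The predictive probability is P(purple next | data) = (1/3)(0.37084) + (1/2)(0.46934) + (2/3)(0.12361) + (5/6)(0.036214) = 0.47087.

0.4709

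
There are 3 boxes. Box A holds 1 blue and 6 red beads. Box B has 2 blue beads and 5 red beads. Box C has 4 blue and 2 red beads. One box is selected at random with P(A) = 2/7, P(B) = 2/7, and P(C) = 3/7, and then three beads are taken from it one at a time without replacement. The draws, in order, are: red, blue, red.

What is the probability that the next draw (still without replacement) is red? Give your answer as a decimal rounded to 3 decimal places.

0.659

For each hypothesis, P(data | H) works out to: P(data | box A) = (6/7)(1/6)(5/5) = 1/7; P(data | box B) = (5/7)(2/6)(4/5) = 4/21; P(data | box C) = (2/6)(4/5)(1/4) = 1/15.
Weighting by the prior gives 2/7 · 1/7 = 2/49, 2/7 · 4/21 = 8/147, 3/7 · 1/15 = 1/35; summing to 13/105.
Dividing through by the total gives posterior P(box A | data) = 30/91, P(box B | data) = 40/91, P(box C | data) = 3/13.
The predictive probability is P(red next | data) = (1)(30/91) + (3/4)(40/91) + (0)(3/13) = 60/91.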